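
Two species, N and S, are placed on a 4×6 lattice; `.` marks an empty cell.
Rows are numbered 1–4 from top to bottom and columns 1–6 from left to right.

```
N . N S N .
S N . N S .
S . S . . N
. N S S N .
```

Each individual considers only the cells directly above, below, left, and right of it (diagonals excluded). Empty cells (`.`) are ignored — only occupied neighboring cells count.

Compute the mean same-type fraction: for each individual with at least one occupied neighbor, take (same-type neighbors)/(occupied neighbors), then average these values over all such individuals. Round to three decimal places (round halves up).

0.250

Row 1: (1,1)N 0/1 · (1,3)N 0/1 · (1,4)S 0/3 · (1,5)N 0/2
Row 2: (2,1)S 1/3 · (2,2)N 0/1 · (2,4)N 0/2 · (2,5)S 0/2
Row 3: (3,1)S 1/1 · (3,3)S 1/1 · (3,6)N — no occupied neighbors
Row 4: (4,2)N 0/1 · (4,3)S 2/3 · (4,4)S 1/2 · (4,5)N 0/1
Sum over 14 individuals: 0/1 + 0/1 + 0/3 + 0/2 + 1/3 + 0/1 + 0/2 + 0/2 + 1/1 + 1/1 + 0/1 + 2/3 + 1/2 + 0/1 = 7/2; mean = 7/2 ÷ 14 = 1/4 = 0.25 → 0.250.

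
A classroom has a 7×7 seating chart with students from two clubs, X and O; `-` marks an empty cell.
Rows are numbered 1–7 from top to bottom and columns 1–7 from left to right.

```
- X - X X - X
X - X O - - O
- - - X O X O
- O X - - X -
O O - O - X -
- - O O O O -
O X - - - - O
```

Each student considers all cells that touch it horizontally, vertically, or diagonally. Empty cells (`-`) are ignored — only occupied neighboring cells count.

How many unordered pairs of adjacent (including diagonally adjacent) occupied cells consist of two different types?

18

Scan each occupied cell's neighbors to the right and below (and the two forward diagonals) so each pair is counted once.
Row 1: X(1,2)–X(2,3)= X(1,2)–X(2,1)= X(1,4)–X(1,5)= X(1,4)–O(2,4)≠ X(1,4)–X(2,3)= X(1,5)–O(2,4)≠ X(1,7)–O(2,7)≠  → 3/7 unlike.
Row 2: X(2,3)–O(2,4)≠ X(2,3)–X(3,4)= O(2,4)–X(3,4)≠ O(2,4)–O(3,5)= O(2,7)–O(3,7)= O(2,7)–X(3,6)≠  → 3/6 unlike.
Row 3: X(3,4)–O(3,5)≠ X(3,4)–X(4,3)= O(3,5)–X(3,6)≠ O(3,5)–X(4,6)≠ X(3,6)–O(3,7)≠ X(3,6)–X(4,6)= O(3,7)–X(4,6)≠  → 5/7 unlike.
Row 4: O(4,2)–X(4,3)≠ O(4,2)–O(5,2)= O(4,2)–O(5,1)= X(4,3)–O(5,4)≠ X(4,3)–O(5,2)≠ X(4,6)–X(5,6)=  → 3/6 unlike.
Row 5: O(5,1)–O(5,2)= O(5,2)–O(6,3)= O(5,4)–O(6,4)= O(5,4)–O(6,5)= O(5,4)–O(6,3)= X(5,6)–O(6,6)≠ X(5,6)–O(6,5)≠  → 2/7 unlike.
Row 6: O(6,3)–O(6,4)= O(6,3)–X(7,2)≠ O(6,4)–O(6,5)= O(6,5)–O(6,6)= O(6,6)–O(7,7)=  → 1/5 unlike.
Row 7: O(7,1)–X(7,2)≠  → 1/1 unlike.
Total adjacent occupied pairs: 39; unlike-type pairs: 18.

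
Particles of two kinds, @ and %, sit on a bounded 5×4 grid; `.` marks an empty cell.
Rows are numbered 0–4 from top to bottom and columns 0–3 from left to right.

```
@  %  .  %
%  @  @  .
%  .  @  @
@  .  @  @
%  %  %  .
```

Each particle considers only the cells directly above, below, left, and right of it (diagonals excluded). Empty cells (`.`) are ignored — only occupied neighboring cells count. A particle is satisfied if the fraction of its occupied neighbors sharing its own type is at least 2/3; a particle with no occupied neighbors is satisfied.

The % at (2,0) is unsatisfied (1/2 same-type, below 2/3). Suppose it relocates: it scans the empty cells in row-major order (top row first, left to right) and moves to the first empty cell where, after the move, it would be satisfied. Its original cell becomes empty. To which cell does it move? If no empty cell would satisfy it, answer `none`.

(0,2)

Vacating (2,0). Empty cells in order:
  (0,2): 2/3 same-type → satisfied — stop here.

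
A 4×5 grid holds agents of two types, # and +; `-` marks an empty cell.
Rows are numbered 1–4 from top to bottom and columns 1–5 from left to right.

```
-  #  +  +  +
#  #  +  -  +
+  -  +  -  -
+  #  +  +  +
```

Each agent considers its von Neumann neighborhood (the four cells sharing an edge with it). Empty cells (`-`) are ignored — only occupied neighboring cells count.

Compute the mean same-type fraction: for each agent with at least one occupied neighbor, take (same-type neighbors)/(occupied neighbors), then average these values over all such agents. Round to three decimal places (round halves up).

Row 1: (1,2)# 1/2 · (1,3)+ 2/3 · (1,4)+ 2/2 · (1,5)+ 2/2
Row 2: (2,1)# 1/2 · (2,2)# 2/3 · (2,3)+ 2/3 · (2,5)+ 1/1
Row 3: (3,1)+ 1/2 · (3,3)+ 2/2
Row 4: (4,1)+ 1/2 · (4,2)# 0/2 · (4,3)+ 2/3 · (4,4)+ 2/2 · (4,5)+ 1/1
Sum over 15 agents: 1/2 + 2/3 + 2/2 + 2/2 + 1/2 + 2/3 + 2/3 + 1/1 + 1/2 + 2/2 + 1/2 + 0/2 + 2/3 + 2/2 + 1/1 = 32/3; mean = 32/3 ÷ 15 = 32/45 = 0.711111… → 0.711.

0.711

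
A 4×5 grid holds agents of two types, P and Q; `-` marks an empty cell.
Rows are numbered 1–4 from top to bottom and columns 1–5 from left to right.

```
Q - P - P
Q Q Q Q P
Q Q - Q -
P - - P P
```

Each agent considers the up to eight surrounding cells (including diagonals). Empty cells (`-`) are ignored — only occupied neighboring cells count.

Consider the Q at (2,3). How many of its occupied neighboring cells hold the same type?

Occupied neighbors of (2,3): (1,3)=P, (2,2)=Q, (2,4)=Q, (3,2)=Q, (3,4)=Q.
Same type (Q): 4 of 5.

4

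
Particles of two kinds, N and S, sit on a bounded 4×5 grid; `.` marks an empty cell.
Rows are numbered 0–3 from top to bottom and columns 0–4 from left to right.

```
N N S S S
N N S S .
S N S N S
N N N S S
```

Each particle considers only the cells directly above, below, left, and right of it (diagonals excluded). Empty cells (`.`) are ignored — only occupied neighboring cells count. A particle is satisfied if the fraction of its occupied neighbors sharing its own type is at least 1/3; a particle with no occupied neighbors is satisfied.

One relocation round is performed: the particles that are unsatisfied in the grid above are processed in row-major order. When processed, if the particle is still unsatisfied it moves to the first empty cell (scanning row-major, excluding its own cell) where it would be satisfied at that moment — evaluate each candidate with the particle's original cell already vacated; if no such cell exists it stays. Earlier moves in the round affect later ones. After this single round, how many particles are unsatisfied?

Initially unsatisfied (in order): (2,0), (2,2), (2,3).
  (2,0) → (1,4).
  (2,2): no empty cell satisfies it; stays.
  (2,3) → (2,0).
Resulting grid:
N N S S S
N N S S S
N N S . S
N N N S S
All satisfied now.

0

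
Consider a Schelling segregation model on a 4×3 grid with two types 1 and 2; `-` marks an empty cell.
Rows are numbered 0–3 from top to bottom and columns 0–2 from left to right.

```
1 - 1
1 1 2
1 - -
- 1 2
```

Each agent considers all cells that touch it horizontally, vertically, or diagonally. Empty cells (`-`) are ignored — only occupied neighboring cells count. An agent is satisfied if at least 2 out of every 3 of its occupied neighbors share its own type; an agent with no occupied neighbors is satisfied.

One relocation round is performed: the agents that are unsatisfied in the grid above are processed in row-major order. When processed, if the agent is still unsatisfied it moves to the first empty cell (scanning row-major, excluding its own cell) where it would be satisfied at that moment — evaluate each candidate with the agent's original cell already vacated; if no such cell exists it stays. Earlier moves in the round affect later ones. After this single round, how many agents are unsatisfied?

Initially unsatisfied (in order): (0,2), (1,2), (3,1), (3,2).
  (0,2) → (0,1).
  (1,2): no empty cell satisfies it; stays.
  (3,1) → (0,2).
  (3,2): now satisfied by earlier moves; stays.
Resulting grid:
1 1 1
1 1 2
1 - -
- - 2
Unsatisfied now: (1,2).

1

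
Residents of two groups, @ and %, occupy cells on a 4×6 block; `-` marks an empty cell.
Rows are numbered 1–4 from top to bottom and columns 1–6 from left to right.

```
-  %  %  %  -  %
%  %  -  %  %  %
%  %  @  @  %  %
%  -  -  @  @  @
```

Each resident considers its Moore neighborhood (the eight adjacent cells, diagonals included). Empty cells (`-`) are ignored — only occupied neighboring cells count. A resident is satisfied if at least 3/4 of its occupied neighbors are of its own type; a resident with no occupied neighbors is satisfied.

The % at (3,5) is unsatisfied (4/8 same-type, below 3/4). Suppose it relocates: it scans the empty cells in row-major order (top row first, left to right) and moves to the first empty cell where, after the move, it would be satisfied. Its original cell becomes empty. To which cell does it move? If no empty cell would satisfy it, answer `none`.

(1,1)

Vacating (3,5). Empty cells in order:
  (1,1): 3/3 same-type → satisfied — stop here.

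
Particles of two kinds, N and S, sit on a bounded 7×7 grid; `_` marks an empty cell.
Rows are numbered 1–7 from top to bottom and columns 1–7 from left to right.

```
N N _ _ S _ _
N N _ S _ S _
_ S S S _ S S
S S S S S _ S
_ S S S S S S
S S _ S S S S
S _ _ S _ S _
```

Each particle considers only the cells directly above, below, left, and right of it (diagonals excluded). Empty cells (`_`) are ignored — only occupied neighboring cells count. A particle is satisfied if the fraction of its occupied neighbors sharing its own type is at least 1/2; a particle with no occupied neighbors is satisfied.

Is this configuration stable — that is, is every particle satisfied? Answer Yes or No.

Row 1: (1,1)N 2/2 ok · (1,2)N 2/2 ok · (1,5)S 0/0 ok
Row 2: (2,1)N 2/2 ok · (2,2)N 2/3 ok · (2,4)S 1/1 ok · (2,6)S 1/1 ok
Row 3: (3,2)S 2/3 ok · (3,3)S 3/3 ok · (3,4)S 3/3 ok · (3,6)S 2/2 ok · (3,7)S 2/2 ok
Row 4: (4,1)S 1/1 ok · (4,2)S 4/4 ok · (4,3)S 4/4 ok · (4,4)S 4/4 ok · (4,5)S 2/2 ok · (4,7)S 2/2 ok
Row 5: (5,2)S 3/3 ok · (5,3)S 3/3 ok · (5,4)S 4/4 ok · (5,5)S 4/4 ok · (5,6)S 3/3 ok · (5,7)S 3/3 ok
Row 6: (6,1)S 2/2 ok · (6,2)S 2/2 ok · (6,4)S 3/3 ok · (6,5)S 3/3 ok · (6,6)S 4/4 ok · (6,7)S 2/2 ok
Row 7: (7,1)S 1/1 ok · (7,4)S 1/1 ok · (7,6)S 1/1 ok
All meet the threshold, so the configuration is stable.

Yes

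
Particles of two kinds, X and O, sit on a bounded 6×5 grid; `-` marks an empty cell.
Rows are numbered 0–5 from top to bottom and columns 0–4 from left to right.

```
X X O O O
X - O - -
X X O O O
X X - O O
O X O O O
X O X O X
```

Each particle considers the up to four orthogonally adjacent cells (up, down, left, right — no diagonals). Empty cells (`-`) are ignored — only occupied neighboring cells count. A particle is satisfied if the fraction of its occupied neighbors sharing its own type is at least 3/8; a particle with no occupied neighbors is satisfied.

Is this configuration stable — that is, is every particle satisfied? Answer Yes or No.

No

(0,0)X 2/2 satisfied
(0,1)X 1/2 satisfied
(0,2)O 2/3 satisfied
(0,3)O 2/2 satisfied
(0,4)O 1/1 satisfied
(1,0)X 2/2 satisfied
(1,2)O 2/2 satisfied
(2,0)X 3/3 satisfied
(2,1)X 2/3 satisfied
(2,2)O 2/3 satisfied
(2,3)O 3/3 satisfied
(2,4)O 2/2 satisfied
(3,0)X 2/3 satisfied
(3,1)X 3/3 satisfied
(3,3)O 3/3 satisfied
(3,4)O 3/3 satisfied
(4,0)O 0/3 not
(4,1)X 1/4 not
(4,2)O 1/3 not
(4,3)O 4/4 satisfied
(4,4)O 2/3 satisfied
(5,0)X 0/2 not
(5,1)O 0/3 not
(5,2)X 0/3 not
(5,3)O 1/3 not
(5,4)X 0/2 not
For instance (4,0) has only 0/3 same-type neighbors, below 3/8.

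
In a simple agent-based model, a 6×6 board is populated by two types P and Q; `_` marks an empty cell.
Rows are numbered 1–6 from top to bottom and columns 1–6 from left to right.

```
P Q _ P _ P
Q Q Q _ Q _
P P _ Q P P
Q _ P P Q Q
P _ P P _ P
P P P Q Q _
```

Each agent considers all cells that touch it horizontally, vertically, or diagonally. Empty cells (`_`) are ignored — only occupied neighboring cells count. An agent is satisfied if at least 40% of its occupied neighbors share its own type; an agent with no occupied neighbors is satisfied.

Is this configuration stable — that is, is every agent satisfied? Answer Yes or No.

Row 1: (1,1)P 0/3 not · (1,2)Q 3/4 satisfied · (1,4)P 0/2 not · (1,6)P 0/1 not
Row 2: (2,1)Q 2/5 satisfied · (2,2)Q 3/6 satisfied · (2,3)Q 3/5 satisfied · (2,5)Q 1/5 not
Row 3: (3,1)P 1/4 not · (3,2)P 2/6 not · (3,4)Q 3/6 satisfied · (3,5)P 2/6 not · (3,6)P 1/4 not
Row 4: (4,1)Q 0/3 not · (4,3)P 4/5 satisfied · (4,4)P 4/6 satisfied · (4,5)Q 2/7 not · (4,6)Q 1/4 not
Row 5: (5,1)P 2/3 satisfied · (5,3)P 5/6 satisfied · (5,4)P 4/7 satisfied · (5,6)P 0/3 not
Row 6: (6,1)P 2/2 satisfied · (6,2)P 4/4 satisfied · (6,3)P 3/4 satisfied · (6,4)Q 1/4 not · (6,5)Q 1/3 not
For instance (1,1) has only 0/3 same-type neighbors, below 2/5.

No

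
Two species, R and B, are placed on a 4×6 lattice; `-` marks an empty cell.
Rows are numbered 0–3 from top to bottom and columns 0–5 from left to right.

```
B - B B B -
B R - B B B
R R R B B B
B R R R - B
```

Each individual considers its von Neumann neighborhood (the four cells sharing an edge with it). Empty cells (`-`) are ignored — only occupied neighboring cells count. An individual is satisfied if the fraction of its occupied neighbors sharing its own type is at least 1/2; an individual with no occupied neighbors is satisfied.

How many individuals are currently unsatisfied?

3

(0,0)B 1/1 satisfied
(0,2)B 1/1 satisfied
(0,3)B 3/3 satisfied
(0,4)B 2/2 satisfied
(1,0)B 1/3 not
(1,1)R 1/2 satisfied
(1,3)B 3/3 satisfied
(1,4)B 4/4 satisfied
(1,5)B 2/2 satisfied
(2,0)R 1/3 not
(2,1)R 4/4 satisfied
(2,2)R 2/3 satisfied
(2,3)B 2/4 satisfied
(2,4)B 3/3 satisfied
(2,5)B 3/3 satisfied
(3,0)B 0/2 not
(3,1)R 2/3 satisfied
(3,2)R 3/3 satisfied
(3,3)R 1/2 satisfied
(3,5)B 1/1 satisfied
Unsatisfied: (1,0), (2,0), (3,0) — 3 in total.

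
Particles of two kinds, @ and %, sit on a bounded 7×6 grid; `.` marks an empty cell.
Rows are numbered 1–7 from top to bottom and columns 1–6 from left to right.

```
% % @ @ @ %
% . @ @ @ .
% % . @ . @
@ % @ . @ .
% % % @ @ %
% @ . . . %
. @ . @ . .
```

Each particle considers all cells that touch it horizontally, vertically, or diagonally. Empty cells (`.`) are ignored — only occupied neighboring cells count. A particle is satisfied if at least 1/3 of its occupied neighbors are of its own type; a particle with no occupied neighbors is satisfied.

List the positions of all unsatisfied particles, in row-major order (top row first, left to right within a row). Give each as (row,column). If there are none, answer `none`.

(1,6), (4,1), (6,2)

(1,1)% 2/2 satisfied
(1,2)% 2/4 satisfied
(1,3)@ 3/4 satisfied
(1,4)@ 5/5 satisfied
(1,5)@ 3/4 satisfied
(1,6)% 0/2 not
(2,1)% 4/4 satisfied
(2,3)@ 4/6 satisfied
(2,4)@ 6/6 satisfied
(2,5)@ 5/6 satisfied
(3,1)% 3/4 satisfied
(3,2)% 3/6 satisfied
(3,4)@ 5/5 satisfied
(3,6)@ 2/2 satisfied
(4,1)@ 0/5 not
(4,2)% 5/7 satisfied
(4,3)@ 2/6 satisfied
(4,5)@ 4/5 satisfied
(5,1)% 3/5 satisfied
(5,2)% 4/7 satisfied
(5,3)% 2/5 satisfied
(5,4)@ 3/4 satisfied
(5,5)@ 2/4 satisfied
(5,6)% 1/3 satisfied
(6,1)% 2/4 satisfied
(6,2)@ 1/5 not
(6,6)% 1/2 satisfied
(7,2)@ 1/2 satisfied
(7,4)@ 0/0 satisfied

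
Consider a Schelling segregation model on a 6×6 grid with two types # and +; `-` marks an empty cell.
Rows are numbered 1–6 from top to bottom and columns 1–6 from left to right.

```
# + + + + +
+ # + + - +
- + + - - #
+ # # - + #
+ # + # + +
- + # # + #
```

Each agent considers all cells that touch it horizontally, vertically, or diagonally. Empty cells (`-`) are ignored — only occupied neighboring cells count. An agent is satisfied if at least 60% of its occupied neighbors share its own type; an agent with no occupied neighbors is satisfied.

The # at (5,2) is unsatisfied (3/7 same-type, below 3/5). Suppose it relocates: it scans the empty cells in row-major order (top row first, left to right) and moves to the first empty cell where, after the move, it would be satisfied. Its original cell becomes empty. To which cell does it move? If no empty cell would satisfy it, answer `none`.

none

Vacating (5,2). Empty cells in order:
  (2,5): 1/6 same-type → still unsatisfied.
  (3,1): 2/5 same-type → still unsatisfied.
  (3,4): 1/5 same-type → still unsatisfied.
  (3,5): 2/5 same-type → still unsatisfied.
  (4,4): 2/6 same-type → still unsatisfied.
  (6,1): 0/2 same-type → still unsatisfied.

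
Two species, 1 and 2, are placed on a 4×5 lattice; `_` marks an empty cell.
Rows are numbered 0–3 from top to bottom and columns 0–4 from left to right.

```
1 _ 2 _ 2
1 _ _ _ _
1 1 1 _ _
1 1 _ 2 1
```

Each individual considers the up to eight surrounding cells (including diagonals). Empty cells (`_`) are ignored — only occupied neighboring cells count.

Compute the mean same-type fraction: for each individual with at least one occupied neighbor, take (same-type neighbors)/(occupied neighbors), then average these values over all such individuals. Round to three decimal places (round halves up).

0.741

(0,0)1 1/1
(0,2)2 — no occupied neighbors
(0,4)2 — no occupied neighbors
(1,0)1 3/3
(2,0)1 4/4
(2,1)1 5/5
(2,2)1 2/3
(3,0)1 3/3
(3,1)1 4/4
(3,3)2 0/2
(3,4)1 0/1
Sum over 9 individuals: 1/1 + 3/3 + 4/4 + 5/5 + 2/3 + 3/3 + 4/4 + 0/2 + 0/1 = 20/3; mean = 20/3 ÷ 9 = 20/27 = 0.740740… → 0.741.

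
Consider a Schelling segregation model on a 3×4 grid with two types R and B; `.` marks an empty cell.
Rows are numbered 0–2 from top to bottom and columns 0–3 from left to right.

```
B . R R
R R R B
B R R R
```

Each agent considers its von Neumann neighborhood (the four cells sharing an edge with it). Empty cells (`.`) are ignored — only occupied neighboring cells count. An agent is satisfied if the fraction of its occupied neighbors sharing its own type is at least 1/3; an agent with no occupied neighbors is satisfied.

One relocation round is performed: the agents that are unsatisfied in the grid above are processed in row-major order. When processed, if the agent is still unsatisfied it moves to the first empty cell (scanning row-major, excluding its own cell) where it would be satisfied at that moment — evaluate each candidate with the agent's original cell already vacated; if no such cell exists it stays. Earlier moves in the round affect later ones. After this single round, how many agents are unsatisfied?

1

Initially unsatisfied (in order): (0,0), (1,3), (2,0).
  (0,0): no empty cell satisfies it; stays.
  (1,3) → (0,1).
  (2,0): no empty cell satisfies it; stays.
Resulting grid:
B B R R
R R R .
B R R R
Unsatisfied now: (2,0).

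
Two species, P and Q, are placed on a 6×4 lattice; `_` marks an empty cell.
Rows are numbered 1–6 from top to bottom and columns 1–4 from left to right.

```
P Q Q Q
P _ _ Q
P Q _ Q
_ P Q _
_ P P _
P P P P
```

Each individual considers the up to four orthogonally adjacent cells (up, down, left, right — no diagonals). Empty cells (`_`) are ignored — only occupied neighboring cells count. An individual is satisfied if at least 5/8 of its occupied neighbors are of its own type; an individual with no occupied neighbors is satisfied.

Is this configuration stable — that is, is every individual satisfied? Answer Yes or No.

No

(1,1)P 1/2 unhappy
(1,2)Q 1/2 unhappy
(1,3)Q 2/2 ok
(1,4)Q 2/2 ok
(2,1)P 2/2 ok
(2,4)Q 2/2 ok
(3,1)P 1/2 unhappy
(3,2)Q 0/2 unhappy
(3,4)Q 1/1 ok
(4,2)P 1/3 unhappy
(4,3)Q 0/2 unhappy
(5,2)P 3/3 ok
(5,3)P 2/3 ok
(6,1)P 1/1 ok
(6,2)P 3/3 ok
(6,3)P 3/3 ok
(6,4)P 1/1 ok
For instance (1,1) has only 1/2 same-type neighbors, below 5/8.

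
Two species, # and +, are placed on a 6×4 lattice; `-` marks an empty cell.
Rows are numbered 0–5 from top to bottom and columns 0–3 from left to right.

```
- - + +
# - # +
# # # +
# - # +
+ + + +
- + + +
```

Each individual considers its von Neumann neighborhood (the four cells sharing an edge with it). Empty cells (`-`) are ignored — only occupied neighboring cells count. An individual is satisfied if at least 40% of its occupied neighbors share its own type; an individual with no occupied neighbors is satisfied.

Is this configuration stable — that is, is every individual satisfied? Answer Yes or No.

Row 0: (0,2)+ 1/2 ok · (0,3)+ 2/2 ok
Row 1: (1,0)# 1/1 ok · (1,2)# 1/3 unhappy · (1,3)+ 2/3 ok
Row 2: (2,0)# 3/3 ok · (2,1)# 2/2 ok · (2,2)# 3/4 ok · (2,3)+ 2/3 ok
Row 3: (3,0)# 1/2 ok · (3,2)# 1/3 unhappy · (3,3)+ 2/3 ok
Row 4: (4,0)+ 1/2 ok · (4,1)+ 3/3 ok · (4,2)+ 3/4 ok · (4,3)+ 3/3 ok
Row 5: (5,1)+ 2/2 ok · (5,2)+ 3/3 ok · (5,3)+ 2/2 ok
For instance (1,2) has only 1/3 same-type neighbors, below 2/5.

No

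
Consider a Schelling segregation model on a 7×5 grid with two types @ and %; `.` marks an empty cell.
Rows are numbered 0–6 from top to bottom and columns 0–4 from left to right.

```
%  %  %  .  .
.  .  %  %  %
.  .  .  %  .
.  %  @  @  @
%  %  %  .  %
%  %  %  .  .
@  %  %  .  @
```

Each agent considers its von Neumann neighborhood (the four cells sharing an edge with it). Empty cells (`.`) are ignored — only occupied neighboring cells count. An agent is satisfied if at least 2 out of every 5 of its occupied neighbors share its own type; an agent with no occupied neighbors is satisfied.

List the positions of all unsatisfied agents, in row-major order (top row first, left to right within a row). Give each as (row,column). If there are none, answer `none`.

(0,0)% 1/1 ✓
(0,1)% 2/2 ✓
(0,2)% 2/2 ✓
(1,2)% 2/2 ✓
(1,3)% 3/3 ✓
(1,4)% 1/1 ✓
(2,3)% 1/2 ✓
(3,1)% 1/2 ✓
(3,2)@ 1/3 ✗
(3,3)@ 2/3 ✓
(3,4)@ 1/2 ✓
(4,0)% 2/2 ✓
(4,1)% 4/4 ✓
(4,2)% 2/3 ✓
(4,4)% 0/1 ✗
(5,0)% 2/3 ✓
(5,1)% 4/4 ✓
(5,2)% 3/3 ✓
(6,0)@ 0/2 ✗
(6,1)% 2/3 ✓
(6,2)% 2/2 ✓
(6,4)@ 0/0 ✓

(3,2), (4,4), (6,0)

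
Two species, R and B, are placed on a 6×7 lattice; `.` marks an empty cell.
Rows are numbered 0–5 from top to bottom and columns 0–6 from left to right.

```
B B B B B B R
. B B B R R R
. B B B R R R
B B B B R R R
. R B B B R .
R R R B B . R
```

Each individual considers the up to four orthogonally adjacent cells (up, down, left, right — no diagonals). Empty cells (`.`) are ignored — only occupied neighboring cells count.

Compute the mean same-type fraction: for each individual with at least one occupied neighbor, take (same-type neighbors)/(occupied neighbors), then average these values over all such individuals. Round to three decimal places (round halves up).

0.801

(0,0)B 1/1
(0,1)B 3/3
(0,2)B 3/3
(0,3)B 3/3
(0,4)B 2/3
(0,5)B 1/3
(0,6)R 1/2
(1,1)B 3/3
(1,2)B 4/4
(1,3)B 3/4
(1,4)R 2/4
(1,5)R 3/4
(1,6)R 3/3
(2,1)B 3/3
(2,2)B 4/4
(2,3)B 3/4
(2,4)R 3/4
(2,5)R 4/4
(2,6)R 3/3
(3,0)B 1/1
(3,1)B 3/4
(3,2)B 4/4
(3,3)B 3/4
(3,4)R 2/4
(3,5)R 4/4
(3,6)R 2/2
(4,1)R 1/3
(4,2)B 2/4
(4,3)B 4/4
(4,4)B 2/4
(4,5)R 1/2
(5,0)R 1/1
(5,1)R 3/3
(5,2)R 1/3
(5,3)B 2/3
(5,4)B 2/2
(5,6)R — no occupied neighbors
Sum over 36 individuals: 1/1 + 3/3 + 3/3 + 3/3 + 2/3 + 1/3 + 1/2 + 3/3 + 4/4 + 3/4 + 2/4 + 3/4 + 3/3 + 3/3 + 4/4 + 3/4 + 3/4 + 4/4 + 3/3 + 1/1 + 3/4 + 4/4 + 3/4 + 2/4 + 4/4 + 2/2 + 1/3 + 2/4 + 4/4 + 2/4 + 1/2 + 1/1 + 3/3 + 1/3 + 2/3 + 2/2 = 173/6; mean = 173/6 ÷ 36 = 173/216 = 0.800925… → 0.801.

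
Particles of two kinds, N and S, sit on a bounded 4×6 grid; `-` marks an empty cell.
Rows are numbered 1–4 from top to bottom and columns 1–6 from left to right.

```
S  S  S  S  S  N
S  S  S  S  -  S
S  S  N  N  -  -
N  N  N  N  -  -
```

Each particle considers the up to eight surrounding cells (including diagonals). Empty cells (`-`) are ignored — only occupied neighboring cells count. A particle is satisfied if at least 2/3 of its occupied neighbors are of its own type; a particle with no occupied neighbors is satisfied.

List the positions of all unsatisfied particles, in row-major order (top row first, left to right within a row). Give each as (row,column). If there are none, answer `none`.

(1,1)S 3/3 ok
(1,2)S 5/5 ok
(1,3)S 5/5 ok
(1,4)S 4/4 ok
(1,5)S 3/4 ok
(1,6)N 0/2 unhappy
(2,1)S 5/5 ok
(2,2)S 7/8 ok
(2,3)S 6/8 ok
(2,4)S 4/6 ok
(2,6)S 1/2 unhappy
(3,1)S 3/5 unhappy
(3,2)S 4/8 unhappy
(3,3)N 4/8 unhappy
(3,4)N 3/5 unhappy
(4,1)N 1/3 unhappy
(4,2)N 3/5 unhappy
(4,3)N 4/5 ok
(4,4)N 3/3 ok

(1,6), (2,6), (3,1), (3,2), (3,3), (3,4), (4,1), (4,2)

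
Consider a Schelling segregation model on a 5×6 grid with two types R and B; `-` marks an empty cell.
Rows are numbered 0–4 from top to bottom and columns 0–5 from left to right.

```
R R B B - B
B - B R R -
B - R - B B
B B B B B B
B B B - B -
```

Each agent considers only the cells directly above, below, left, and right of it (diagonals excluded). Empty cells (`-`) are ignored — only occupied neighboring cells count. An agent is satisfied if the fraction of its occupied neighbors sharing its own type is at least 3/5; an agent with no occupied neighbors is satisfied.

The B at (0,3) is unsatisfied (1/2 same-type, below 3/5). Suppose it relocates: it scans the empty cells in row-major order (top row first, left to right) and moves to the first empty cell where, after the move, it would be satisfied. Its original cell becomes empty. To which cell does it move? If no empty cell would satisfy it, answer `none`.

Vacating (0,3). Empty cells in order:
  (0,4): 1/2 same-type → still unsatisfied.
  (1,1): 2/3 same-type → satisfied — stop here.

(1,1)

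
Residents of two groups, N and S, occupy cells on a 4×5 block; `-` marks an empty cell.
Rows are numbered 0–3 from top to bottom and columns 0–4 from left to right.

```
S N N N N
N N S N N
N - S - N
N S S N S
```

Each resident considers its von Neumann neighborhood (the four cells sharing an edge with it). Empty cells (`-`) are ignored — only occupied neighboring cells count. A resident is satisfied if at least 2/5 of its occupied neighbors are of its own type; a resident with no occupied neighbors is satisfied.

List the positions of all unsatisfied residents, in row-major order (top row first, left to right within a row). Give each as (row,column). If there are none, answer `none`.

(0,0), (1,2), (3,3), (3,4)

(0,0)S 0/2 unhappy
(0,1)N 2/3 ok
(0,2)N 2/3 ok
(0,3)N 3/3 ok
(0,4)N 2/2 ok
(1,0)N 2/3 ok
(1,1)N 2/3 ok
(1,2)S 1/4 unhappy
(1,3)N 2/3 ok
(1,4)N 3/3 ok
(2,0)N 2/2 ok
(2,2)S 2/2 ok
(2,4)N 1/2 ok
(3,0)N 1/2 ok
(3,1)S 1/2 ok
(3,2)S 2/3 ok
(3,3)N 0/2 unhappy
(3,4)S 0/2 unhappy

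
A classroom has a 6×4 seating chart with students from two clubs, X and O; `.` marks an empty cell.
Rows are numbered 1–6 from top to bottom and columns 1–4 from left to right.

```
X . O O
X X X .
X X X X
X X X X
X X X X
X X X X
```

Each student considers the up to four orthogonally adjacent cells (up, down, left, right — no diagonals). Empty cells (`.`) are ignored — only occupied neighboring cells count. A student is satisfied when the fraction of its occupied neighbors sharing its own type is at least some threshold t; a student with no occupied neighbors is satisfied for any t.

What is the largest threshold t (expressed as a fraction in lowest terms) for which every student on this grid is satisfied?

Row 1: (1,1)X 1/1 · (1,3)O 1/2 · (1,4)O 1/1
Row 2: (2,1)X 3/3 · (2,2)X 3/3 · (2,3)X 2/3
Row 3: (3,1)X 3/3 · (3,2)X 4/4 · (3,3)X 4/4 · (3,4)X 2/2
Row 4: (4,1)X 3/3 · (4,2)X 4/4 · (4,3)X 4/4 · (4,4)X 3/3
Row 5: (5,1)X 3/3 · (5,2)X 4/4 · (5,3)X 4/4 · (5,4)X 3/3
Row 6: (6,1)X 2/2 · (6,2)X 3/3 · (6,3)X 3/3 · (6,4)X 2/2
The smallest same-type fraction is 1/2 at (1,3), which reduces to 1/2. Any threshold above that leaves this student unsatisfied.

1/2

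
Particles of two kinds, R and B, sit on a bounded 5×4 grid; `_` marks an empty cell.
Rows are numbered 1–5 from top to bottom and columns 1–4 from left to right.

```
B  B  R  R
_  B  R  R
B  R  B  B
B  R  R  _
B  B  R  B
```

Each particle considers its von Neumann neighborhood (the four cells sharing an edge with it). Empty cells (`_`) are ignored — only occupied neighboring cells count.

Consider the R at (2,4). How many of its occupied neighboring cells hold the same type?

Occupied neighbors of (2,4): (1,4)=R, (3,4)=B, (2,3)=R.
Same type (R): 2 of 3.

2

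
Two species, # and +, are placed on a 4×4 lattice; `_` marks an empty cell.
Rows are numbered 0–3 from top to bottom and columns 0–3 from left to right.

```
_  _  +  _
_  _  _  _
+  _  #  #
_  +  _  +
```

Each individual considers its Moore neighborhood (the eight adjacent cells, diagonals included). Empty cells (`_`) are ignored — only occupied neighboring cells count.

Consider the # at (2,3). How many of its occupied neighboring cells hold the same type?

1

Occupied neighbors of (2,3): (2,2)=#, (3,3)=+.
Same type (#): 1 of 2.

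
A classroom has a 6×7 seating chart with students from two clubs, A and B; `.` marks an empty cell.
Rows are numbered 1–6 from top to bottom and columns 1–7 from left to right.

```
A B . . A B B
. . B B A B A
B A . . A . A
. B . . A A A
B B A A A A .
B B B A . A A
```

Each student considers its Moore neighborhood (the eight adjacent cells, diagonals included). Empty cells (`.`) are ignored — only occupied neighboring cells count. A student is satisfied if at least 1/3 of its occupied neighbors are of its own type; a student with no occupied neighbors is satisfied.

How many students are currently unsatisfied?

6

(1,1)A 0/1 unhappy
(1,2)B 1/2 ok
(1,5)A 1/4 unhappy
(1,6)B 2/5 ok
(1,7)B 2/3 ok
(2,3)B 2/3 ok
(2,4)B 1/4 unhappy
(2,5)A 2/5 ok
(2,6)B 2/7 unhappy
(2,7)A 1/4 unhappy
(3,1)B 1/2 ok
(3,2)A 0/3 unhappy
(3,5)A 3/5 ok
(3,7)A 3/4 ok
(4,2)B 3/5 ok
(4,5)A 5/5 ok
(4,6)A 6/6 ok
(4,7)A 3/3 ok
(5,1)B 4/4 ok
(5,2)B 5/6 ok
(5,3)A 2/6 ok
(5,4)A 4/5 ok
(5,5)A 6/6 ok
(5,6)A 6/6 ok
(6,1)B 3/3 ok
(6,2)B 4/5 ok
(6,3)B 2/5 ok
(6,4)A 3/4 ok
(6,6)A 3/3 ok
(6,7)A 2/2 ok
Unsatisfied: (1,1), (1,5), (2,4), (2,6), (2,7), (3,2) — 6 in total.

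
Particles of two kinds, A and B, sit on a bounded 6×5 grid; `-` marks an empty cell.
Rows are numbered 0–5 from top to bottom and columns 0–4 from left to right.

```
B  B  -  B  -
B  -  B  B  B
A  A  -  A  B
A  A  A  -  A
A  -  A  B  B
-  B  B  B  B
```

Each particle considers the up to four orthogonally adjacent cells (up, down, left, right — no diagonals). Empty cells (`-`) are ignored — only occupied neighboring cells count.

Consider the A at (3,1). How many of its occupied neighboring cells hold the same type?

Occupied neighbors of (3,1): (2,1)=A, (3,0)=A, (3,2)=A.
Same type (A): 3 of 3.

3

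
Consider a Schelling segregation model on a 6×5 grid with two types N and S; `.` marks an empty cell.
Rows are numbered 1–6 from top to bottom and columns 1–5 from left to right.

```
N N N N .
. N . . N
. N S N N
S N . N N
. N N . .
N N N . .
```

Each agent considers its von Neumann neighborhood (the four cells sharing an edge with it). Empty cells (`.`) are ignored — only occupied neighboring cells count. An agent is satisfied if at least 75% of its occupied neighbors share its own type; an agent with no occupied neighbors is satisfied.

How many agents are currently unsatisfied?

5

(1,1)N 1/1 satisfied
(1,2)N 3/3 satisfied
(1,3)N 2/2 satisfied
(1,4)N 1/1 satisfied
(2,2)N 2/2 satisfied
(2,5)N 1/1 satisfied
(3,2)N 2/3 not
(3,3)S 0/2 not
(3,4)N 2/3 not
(3,5)N 3/3 satisfied
(4,1)S 0/1 not
(4,2)N 2/3 not
(4,4)N 2/2 satisfied
(4,5)N 2/2 satisfied
(5,2)N 3/3 satisfied
(5,3)N 2/2 satisfied
(6,1)N 1/1 satisfied
(6,2)N 3/3 satisfied
(6,3)N 2/2 satisfied
Unsatisfied: (3,2), (3,3), (3,4), (4,1), (4,2) — 5 in total.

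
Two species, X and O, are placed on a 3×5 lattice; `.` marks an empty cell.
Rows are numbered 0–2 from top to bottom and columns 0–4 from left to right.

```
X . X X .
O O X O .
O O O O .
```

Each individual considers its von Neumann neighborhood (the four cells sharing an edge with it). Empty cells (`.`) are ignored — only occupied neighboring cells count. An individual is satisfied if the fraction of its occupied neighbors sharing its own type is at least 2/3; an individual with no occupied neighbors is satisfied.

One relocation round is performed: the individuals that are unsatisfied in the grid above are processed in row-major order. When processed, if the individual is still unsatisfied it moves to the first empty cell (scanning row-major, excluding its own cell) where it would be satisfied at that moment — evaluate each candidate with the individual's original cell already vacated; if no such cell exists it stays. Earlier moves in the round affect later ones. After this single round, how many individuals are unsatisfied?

Initially unsatisfied (in order): (0,0), (0,3), (1,2), (1,3).
  (0,0) → (0,4).
  (0,3): now satisfied by earlier moves; stays.
  (1,2): no empty cell satisfies it; stays.
  (1,3) → (0,0).
Resulting grid:
O . X X X
O O X . .
O O O O .
Unsatisfied now: (1,2).

1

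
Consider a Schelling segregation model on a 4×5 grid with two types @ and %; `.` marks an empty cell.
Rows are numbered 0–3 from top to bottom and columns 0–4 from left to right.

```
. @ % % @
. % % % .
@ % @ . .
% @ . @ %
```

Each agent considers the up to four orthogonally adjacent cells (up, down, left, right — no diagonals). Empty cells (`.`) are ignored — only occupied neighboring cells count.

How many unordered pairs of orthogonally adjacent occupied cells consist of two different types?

Scan each occupied cell's neighbors to the right and below so each pair is counted once.
From row 0: 3 unlike of 6 pairs (running 3/6).
From row 1: 1 unlike of 4 pairs (running 4/10).
From row 2: 4 unlike of 4 pairs (running 8/14).
From row 3: 2 unlike of 2 pairs (running 10/16).
Total adjacent occupied pairs: 16; unlike-type pairs: 10.

10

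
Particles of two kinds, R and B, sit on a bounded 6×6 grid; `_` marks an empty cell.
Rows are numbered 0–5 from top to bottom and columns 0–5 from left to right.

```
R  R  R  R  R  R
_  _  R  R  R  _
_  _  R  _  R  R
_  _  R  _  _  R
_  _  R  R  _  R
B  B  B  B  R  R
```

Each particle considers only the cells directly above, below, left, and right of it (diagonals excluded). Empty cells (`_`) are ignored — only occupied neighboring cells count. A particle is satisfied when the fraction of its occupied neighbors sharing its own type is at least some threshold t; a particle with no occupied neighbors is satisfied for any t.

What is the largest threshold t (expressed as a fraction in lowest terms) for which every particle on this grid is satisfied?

Row 0: (0,0)R 1/1 · (0,1)R 2/2 · (0,2)R 3/3 · (0,3)R 3/3 · (0,4)R 3/3 · (0,5)R 1/1
Row 1: (1,2)R 3/3 · (1,3)R 3/3 · (1,4)R 3/3
Row 2: (2,2)R 2/2 · (2,4)R 2/2 · (2,5)R 2/2
Row 3: (3,2)R 2/2 · (3,5)R 2/2
Row 4: (4,2)R 2/3 · (4,3)R 1/2 · (4,5)R 2/2
Row 5: (5,0)B 1/1 · (5,1)B 2/2 · (5,2)B 2/3 · (5,3)B 1/3 · (5,4)R 1/2 · (5,5)R 2/2
The smallest same-type fraction is 1/3 at (5,3), which reduces to 1/3. Any threshold above that leaves this particle unsatisfied.

1/3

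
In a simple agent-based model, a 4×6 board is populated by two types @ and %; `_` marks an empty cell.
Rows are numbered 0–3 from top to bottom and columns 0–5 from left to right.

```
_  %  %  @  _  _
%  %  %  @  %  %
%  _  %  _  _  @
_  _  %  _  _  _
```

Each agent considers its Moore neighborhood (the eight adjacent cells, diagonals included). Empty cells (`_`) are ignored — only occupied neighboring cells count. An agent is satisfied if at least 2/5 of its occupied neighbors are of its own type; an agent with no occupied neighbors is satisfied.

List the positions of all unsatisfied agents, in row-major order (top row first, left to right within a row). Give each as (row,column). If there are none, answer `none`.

(0,1)% 4/4 ok
(0,2)% 3/5 ok
(0,3)@ 1/4 unhappy
(1,0)% 3/3 ok
(1,1)% 6/6 ok
(1,2)% 4/6 ok
(1,3)@ 1/5 unhappy
(1,4)% 1/4 unhappy
(1,5)% 1/2 ok
(2,0)% 2/2 ok
(2,2)% 3/4 ok
(2,5)@ 0/2 unhappy
(3,2)% 1/1 ok

(0,3), (1,3), (1,4), (2,5)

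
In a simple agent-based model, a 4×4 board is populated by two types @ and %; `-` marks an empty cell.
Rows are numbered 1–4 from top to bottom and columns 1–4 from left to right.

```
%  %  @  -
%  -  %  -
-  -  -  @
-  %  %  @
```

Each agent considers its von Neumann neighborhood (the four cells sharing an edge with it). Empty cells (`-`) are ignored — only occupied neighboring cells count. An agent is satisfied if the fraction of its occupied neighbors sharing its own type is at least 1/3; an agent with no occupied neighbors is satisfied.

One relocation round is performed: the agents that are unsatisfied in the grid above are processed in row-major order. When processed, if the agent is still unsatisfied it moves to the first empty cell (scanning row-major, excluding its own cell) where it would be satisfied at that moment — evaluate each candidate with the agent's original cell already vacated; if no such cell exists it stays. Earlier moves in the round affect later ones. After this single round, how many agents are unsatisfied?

Initially unsatisfied (in order): (1,3), (2,3).
  (1,3) → (1,4).
  (2,3): now satisfied by earlier moves; stays.
Resulting grid:
% % - @
% - % -
- - - @
- % % @
All satisfied now.

0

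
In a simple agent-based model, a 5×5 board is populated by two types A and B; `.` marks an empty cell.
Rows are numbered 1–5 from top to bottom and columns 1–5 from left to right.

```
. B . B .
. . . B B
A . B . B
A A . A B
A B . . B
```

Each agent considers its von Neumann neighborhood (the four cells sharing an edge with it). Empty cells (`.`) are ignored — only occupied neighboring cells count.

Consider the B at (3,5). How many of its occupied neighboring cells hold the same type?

Occupied neighbors of (3,5): (2,5)=B, (4,5)=B.
Same type (B): 2 of 2.

2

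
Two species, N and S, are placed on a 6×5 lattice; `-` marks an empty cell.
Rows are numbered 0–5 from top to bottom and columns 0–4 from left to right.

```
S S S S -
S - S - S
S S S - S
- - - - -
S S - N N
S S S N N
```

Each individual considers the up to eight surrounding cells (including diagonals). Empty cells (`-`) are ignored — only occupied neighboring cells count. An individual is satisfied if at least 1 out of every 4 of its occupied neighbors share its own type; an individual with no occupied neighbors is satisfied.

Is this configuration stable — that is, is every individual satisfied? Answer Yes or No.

Row 0: (0,0)S 2/2 satisfied · (0,1)S 4/4 satisfied · (0,2)S 3/3 satisfied · (0,3)S 3/3 satisfied
Row 1: (1,0)S 4/4 satisfied · (1,2)S 5/5 satisfied · (1,4)S 2/2 satisfied
Row 2: (2,0)S 2/2 satisfied · (2,1)S 4/4 satisfied · (2,2)S 2/2 satisfied · (2,4)S 1/1 satisfied
Row 4: (4,0)S 3/3 satisfied · (4,1)S 4/4 satisfied · (4,3)N 3/4 satisfied · (4,4)N 3/3 satisfied
Row 5: (5,0)S 3/3 satisfied · (5,1)S 4/4 satisfied · (5,2)S 2/4 satisfied · (5,3)N 3/4 satisfied · (5,4)N 3/3 satisfied
All meet the threshold, so the configuration is stable.

Yes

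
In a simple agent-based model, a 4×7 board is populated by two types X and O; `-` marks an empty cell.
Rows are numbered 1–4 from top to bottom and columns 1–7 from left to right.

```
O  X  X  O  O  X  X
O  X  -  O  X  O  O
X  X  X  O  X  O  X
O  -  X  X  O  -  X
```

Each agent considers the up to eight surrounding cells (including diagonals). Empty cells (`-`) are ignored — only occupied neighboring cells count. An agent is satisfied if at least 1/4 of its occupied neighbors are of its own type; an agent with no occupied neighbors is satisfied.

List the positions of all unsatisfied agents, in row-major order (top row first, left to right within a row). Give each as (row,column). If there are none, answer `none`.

Row 1: (1,1)O 1/3 satisfied · (1,2)X 2/4 satisfied · (1,3)X 2/4 satisfied · (1,4)O 2/4 satisfied · (1,5)O 3/5 satisfied · (1,6)X 2/5 satisfied · (1,7)X 1/3 satisfied
Row 2: (2,1)O 1/5 not · (2,2)X 5/7 satisfied · (2,4)O 3/7 satisfied · (2,5)X 2/8 satisfied · (2,6)O 3/8 satisfied · (2,7)O 2/5 satisfied
Row 3: (3,1)X 2/4 satisfied · (3,2)X 4/6 satisfied · (3,3)X 4/6 satisfied · (3,4)O 2/7 satisfied · (3,5)X 2/7 satisfied · (3,6)O 3/7 satisfied · (3,7)X 1/4 satisfied
Row 4: (4,1)O 0/2 not · (4,3)X 3/4 satisfied · (4,4)X 3/5 satisfied · (4,5)O 2/4 satisfied · (4,7)X 1/2 satisfied

(2,1), (4,1)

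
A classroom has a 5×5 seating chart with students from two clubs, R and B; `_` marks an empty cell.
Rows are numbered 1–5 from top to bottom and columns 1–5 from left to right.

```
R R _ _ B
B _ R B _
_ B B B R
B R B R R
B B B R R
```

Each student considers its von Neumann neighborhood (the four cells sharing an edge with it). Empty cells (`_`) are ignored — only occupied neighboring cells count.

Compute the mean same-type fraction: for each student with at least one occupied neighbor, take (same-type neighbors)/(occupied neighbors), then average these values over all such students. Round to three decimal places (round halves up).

0.566

(1,1)R 1/2
(1,2)R 1/1
(1,5)B — no occupied neighbors
(2,1)B 0/1
(2,3)R 0/2
(2,4)B 1/2
(3,2)B 1/2
(3,3)B 3/4
(3,4)B 2/4
(3,5)R 1/2
(4,1)B 1/2
(4,2)R 0/4
(4,3)B 2/4
(4,4)R 2/4
(4,5)R 3/3
(5,1)B 2/2
(5,2)B 2/3
(5,3)B 2/3
(5,4)R 2/3
(5,5)R 2/2
Sum over 19 students: 1/2 + 1/1 + 0/1 + 0/2 + 1/2 + 1/2 + 3/4 + 2/4 + 1/2 + 1/2 + 0/4 + 2/4 + 2/4 + 3/3 + 2/2 + 2/3 + 2/3 + 2/3 + 2/2 = 43/4; mean = 43/4 ÷ 19 = 43/76 = 0.565789… → 0.566.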